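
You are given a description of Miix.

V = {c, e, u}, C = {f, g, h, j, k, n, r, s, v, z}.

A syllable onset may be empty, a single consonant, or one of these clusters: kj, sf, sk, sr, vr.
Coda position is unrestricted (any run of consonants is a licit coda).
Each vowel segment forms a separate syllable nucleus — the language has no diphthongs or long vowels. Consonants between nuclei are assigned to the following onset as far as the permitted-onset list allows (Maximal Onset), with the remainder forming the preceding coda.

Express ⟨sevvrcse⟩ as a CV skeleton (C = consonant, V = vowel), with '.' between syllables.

The vowels are e, c, e — 3 nuclei, so 3 syllables.
V1 /e/ – V2 /c/: /vvr/; trying suffixes from longest down, /vr/ is the first permitted one, so coda /v/ | onset /vr/.
V2 /c/ – V3 /e/: /s/ is a single consonant, so it becomes the next onset.
Putting it together: sev.vrc.se.
Mapping each syllable to C/V: /sev/ → CVC, /vrc/ → CCV, /se/ → CV.

CVC.CCV.CV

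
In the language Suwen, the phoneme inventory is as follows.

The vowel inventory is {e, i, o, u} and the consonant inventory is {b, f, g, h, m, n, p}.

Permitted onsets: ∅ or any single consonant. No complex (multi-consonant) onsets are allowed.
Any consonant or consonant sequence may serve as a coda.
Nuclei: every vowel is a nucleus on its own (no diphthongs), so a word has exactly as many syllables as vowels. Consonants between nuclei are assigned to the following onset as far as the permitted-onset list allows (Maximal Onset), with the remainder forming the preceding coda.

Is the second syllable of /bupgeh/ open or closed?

Nuclei (vowels): u, e → 2 syllables.
V1 /u/ – V2 /e/: /pg/; trying suffixes from longest down, /g/ is the first permitted one, so coda /p/ | onset /g/.
Syllabification: bup.geh.
Syllable 2 is /geh/ with coda /h/, so it is closed.

closed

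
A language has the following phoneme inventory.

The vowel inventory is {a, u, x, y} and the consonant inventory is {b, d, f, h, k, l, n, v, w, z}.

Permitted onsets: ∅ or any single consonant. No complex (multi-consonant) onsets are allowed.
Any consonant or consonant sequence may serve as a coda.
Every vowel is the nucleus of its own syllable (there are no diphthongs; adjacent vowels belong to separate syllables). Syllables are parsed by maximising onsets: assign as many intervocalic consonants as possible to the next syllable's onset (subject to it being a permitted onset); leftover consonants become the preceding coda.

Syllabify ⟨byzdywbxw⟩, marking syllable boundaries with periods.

Vowels present: y, y, x; each is a nucleus, giving 3 syllables.
Between /y/ (V1) and /y/ (V2): /zd/ — longest licit onset from the right is /d/, leaving /z/ as coda.
Between /y/ (V2) and /x/ (V3): cluster /wb/ — the longest permitted-onset suffix is /b/; onset = /b/, preceding coda = /w/.

byz.dyw.bxw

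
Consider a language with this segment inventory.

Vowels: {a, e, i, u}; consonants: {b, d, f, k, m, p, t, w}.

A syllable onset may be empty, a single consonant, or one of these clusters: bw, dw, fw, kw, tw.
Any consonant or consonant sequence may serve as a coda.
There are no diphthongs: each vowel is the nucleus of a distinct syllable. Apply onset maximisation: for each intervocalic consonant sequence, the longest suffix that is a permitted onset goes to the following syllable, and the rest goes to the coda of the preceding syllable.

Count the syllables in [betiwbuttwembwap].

Vowels present: e, i, u, e, a; each is a nucleus, giving 5 syllables.

5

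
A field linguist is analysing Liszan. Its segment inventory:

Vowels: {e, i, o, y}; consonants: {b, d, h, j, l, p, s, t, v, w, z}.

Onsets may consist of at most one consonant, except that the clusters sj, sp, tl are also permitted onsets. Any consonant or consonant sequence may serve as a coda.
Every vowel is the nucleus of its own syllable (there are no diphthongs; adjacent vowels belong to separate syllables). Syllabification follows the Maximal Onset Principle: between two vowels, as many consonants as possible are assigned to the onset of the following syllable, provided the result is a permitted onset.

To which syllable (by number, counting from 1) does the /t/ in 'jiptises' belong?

The vowels are i, i, e — 3 nuclei, so 3 syllables.
Between /i/ (V1) and /i/ (V2): /pt/; trying suffixes from longest down, /t/ is the first permitted one, so coda /p/ | onset /t/.
Between /i/ (V2) and /e/ (V3): /s/ → onset of the next syllable (single consonants are always licit onsets).
Syllabification: jip.ti.ses.
The /t/ is in the onset of syllable 2 (/ti/).

2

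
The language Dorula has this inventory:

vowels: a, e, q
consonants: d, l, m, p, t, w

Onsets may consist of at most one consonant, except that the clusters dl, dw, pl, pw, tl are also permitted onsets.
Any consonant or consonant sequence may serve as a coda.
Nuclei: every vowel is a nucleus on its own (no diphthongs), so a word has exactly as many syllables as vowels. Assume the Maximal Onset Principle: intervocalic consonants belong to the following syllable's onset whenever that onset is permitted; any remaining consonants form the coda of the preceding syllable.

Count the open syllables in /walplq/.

1

Nuclei (vowels): a, q → 2 syllables.
/a…q/ gap (V1→V2): /lpl/ — longest licit onset from the right is /pl/, leaving /l/ as coda.
Syllabification: wal.plq.
Classifying each syllable: /wal/ (closed), /plq/ (open).
Open syllables: 1.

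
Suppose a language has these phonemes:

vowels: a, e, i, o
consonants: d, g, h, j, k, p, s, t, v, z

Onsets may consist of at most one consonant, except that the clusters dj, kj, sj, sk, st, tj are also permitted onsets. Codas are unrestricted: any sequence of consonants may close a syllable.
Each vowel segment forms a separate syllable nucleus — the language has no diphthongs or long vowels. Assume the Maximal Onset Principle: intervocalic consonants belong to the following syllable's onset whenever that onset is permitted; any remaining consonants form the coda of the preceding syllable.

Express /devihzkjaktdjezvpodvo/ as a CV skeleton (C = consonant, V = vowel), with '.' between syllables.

CV.CVCC.CCVCC.CCVCC.CVC.CV

The vowels are e, i, a, e, o, o — 6 nuclei, so 6 syllables.
V1 /e/ – V2 /i/: just /v/ — single C goes to the following onset.
V2 /i/ – V3 /a/: /hzkj/; trying suffixes from longest down, /kj/ is the first permitted one, so coda /hz/ | onset /kj/.
V3 /a/ – V4 /e/: /ktdj/ splits as /kt/ + /dj/ (/dj/ is the longest suffix that is a licit onset).
V4 /e/ – V5 /o/: /zvp/ — longest licit onset from the right is /p/, leaving /zv/ as coda.
V5 /o/ – V6 /o/: /dv/; trying suffixes from longest down, /v/ is the first permitted one, so coda /d/ | onset /v/.
Syllabification: de.vihz.kjakt.djezv.pod.vo.
Mapping each syllable to C/V: /de/ → CV, /vihz/ → CVCC, /kjakt/ → CCVCC, /djezv/ → CCVCC, /pod/ → CVC, /vo/ → CV.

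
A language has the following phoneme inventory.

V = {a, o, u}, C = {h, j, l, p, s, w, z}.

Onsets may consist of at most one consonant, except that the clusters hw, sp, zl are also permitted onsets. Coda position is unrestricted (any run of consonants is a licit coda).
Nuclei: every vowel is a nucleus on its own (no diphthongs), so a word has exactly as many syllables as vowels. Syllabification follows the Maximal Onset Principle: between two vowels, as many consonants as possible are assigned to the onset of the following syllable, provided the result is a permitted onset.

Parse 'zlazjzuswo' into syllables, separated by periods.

zlazj.zus.wo

Nuclei (vowels): a, u, o → 3 syllables.
Between /a/ (V1) and /u/ (V2): /zjz/ splits as /zj/ + /z/ (/z/ is the longest suffix that is a licit onset).
Between /u/ (V2) and /o/ (V3): /sw/; trying suffixes from longest down, /w/ is the first permitted one, so coda /s/ | onset /w/.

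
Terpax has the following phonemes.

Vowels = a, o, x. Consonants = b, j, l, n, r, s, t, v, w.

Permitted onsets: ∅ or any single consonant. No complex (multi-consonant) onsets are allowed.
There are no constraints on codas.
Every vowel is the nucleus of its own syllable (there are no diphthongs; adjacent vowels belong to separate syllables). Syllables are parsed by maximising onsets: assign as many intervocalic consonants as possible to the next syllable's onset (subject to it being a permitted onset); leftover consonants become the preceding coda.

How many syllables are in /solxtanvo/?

The vowels are o, x, a, o — 4 nuclei, so 4 syllables.

4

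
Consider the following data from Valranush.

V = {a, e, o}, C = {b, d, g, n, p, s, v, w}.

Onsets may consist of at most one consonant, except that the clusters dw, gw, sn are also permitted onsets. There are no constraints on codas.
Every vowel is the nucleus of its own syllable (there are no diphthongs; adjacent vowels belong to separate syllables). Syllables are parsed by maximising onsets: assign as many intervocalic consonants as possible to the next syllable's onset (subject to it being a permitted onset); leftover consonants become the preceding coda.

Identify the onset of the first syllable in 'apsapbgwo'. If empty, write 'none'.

none

The vowels are a, a, o — 3 nuclei, so 3 syllables.
Between /a/ (V1) and /a/ (V2): /ps/ — longest licit onset from the right is /s/, leaving /p/ as coda.
Between /a/ (V2) and /o/ (V3): /pbgw/ — longest licit onset from the right is /gw/, leaving /pb/ as coda.
Syllabification: ap.sapb.gwo.
Syllable 1 is /ap/: onset ∅, nucleus /a/, coda /p/.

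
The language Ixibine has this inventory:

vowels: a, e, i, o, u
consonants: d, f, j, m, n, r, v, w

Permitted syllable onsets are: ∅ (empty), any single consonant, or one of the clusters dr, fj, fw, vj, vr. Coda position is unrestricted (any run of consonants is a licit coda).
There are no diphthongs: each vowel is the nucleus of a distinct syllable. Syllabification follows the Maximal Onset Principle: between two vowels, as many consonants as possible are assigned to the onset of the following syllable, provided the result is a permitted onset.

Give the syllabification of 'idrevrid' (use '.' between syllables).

i.dre.vrid

The vowels are i, e, i — 3 nuclei, so 3 syllables.
Between /i/ (V1) and /e/ (V2): /dr/ is a licit onset in full, so it all attaches to the next syllable.
Between /e/ (V2) and /i/ (V3): /vr/ — entire cluster is a permitted onset → onset /vr/, coda ∅.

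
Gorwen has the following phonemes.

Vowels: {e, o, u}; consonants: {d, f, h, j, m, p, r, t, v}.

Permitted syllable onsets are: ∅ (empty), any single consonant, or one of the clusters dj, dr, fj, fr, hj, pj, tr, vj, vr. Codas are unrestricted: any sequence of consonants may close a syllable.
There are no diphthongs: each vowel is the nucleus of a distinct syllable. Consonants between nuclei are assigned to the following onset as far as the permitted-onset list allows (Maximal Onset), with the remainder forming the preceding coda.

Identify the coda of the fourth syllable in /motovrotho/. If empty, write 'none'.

The vowels are o, o, o, o — 4 nuclei, so 4 syllables.
V1 /o/ – V2 /o/: just /t/ — single C goes to the following onset.
V2 /o/ – V3 /o/: /vr/ is a licit onset in full, so it all attaches to the next syllable.
V3 /o/ – V4 /o/: /th/; trying suffixes from longest down, /h/ is the first permitted one, so coda /t/ | onset /h/.
Result: mo.to.vrot.ho.
Syllable 4 is /ho/: onset /h/, nucleus /o/, coda ∅.

none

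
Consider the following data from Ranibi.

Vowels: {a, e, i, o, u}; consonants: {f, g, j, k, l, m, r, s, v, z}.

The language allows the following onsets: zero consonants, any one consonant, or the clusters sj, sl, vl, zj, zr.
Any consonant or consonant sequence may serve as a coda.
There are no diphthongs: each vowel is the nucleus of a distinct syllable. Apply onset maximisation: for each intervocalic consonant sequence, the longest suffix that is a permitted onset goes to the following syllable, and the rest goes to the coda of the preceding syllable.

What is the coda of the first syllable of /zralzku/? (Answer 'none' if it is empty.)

lz

The vowels are a, u — 2 nuclei, so 2 syllables.
V1 /a/ – V2 /u/: cluster /lzk/ — the longest permitted-onset suffix is /k/; onset = /k/, preceding coda = /lz/.
Syllabification: zralz.ku.
Syllable 1 is /zralz/: onset /zr/, nucleus /a/, coda /lz/.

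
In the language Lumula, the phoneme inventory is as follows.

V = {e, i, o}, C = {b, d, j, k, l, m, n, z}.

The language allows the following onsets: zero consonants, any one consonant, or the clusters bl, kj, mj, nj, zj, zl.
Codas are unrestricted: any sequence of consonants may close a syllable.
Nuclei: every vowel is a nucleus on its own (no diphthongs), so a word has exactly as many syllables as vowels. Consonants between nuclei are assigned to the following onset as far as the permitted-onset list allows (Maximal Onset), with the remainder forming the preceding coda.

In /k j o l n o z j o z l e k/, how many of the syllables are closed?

2

Nuclei (vowels): o, o, o, e → 4 syllables.
/o…o/ gap (V1→V2): /ln/ — longest licit onset from the right is /n/, leaving /l/ as coda.
/o…o/ gap (V2→V3): /zj/ — entire cluster is a permitted onset → onset /zj/, coda ∅.
/o…e/ gap (V3→V4): cluster /zl/ — /zl/ is itself a permitted onset, so the whole cluster goes right; preceding coda = ∅.
Syllabification: kjol.no.zjo.zlek.
Classifying each syllable: /kjol/ (closed), /no/ (open), /zjo/ (open), /zlek/ (closed).
Closed syllables: 2.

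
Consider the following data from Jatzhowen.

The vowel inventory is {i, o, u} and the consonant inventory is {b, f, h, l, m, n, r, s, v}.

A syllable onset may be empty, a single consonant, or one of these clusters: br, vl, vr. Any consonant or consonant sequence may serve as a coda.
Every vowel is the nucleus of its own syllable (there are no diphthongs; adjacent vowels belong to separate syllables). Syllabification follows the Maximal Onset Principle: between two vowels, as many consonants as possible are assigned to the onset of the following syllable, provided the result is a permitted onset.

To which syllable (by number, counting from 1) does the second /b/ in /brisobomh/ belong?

3

Vowels present: i, o, o; each is a nucleus, giving 3 syllables.
σ1/σ2 boundary: /s/ → onset of the next syllable (single consonants are always licit onsets).
σ2/σ3 boundary: /b/ is a single consonant, so it becomes the next onset.
Putting it together: bri.so.bomh.
The second /b/ is in the onset of syllable 3 (/bomh/).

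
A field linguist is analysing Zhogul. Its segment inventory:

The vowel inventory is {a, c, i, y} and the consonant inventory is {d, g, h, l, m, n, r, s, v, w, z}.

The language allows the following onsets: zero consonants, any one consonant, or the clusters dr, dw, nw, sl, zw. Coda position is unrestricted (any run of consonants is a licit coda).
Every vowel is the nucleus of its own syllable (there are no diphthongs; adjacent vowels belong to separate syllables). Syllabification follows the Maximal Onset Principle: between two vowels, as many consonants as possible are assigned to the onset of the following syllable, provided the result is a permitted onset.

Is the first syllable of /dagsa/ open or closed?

closed

Vowels present: a, a; each is a nucleus, giving 2 syllables.
Between /a/ (V1) and /a/ (V2): /gs/; trying suffixes from longest down, /s/ is the first permitted one, so coda /g/ | onset /s/.
Syllabification: dag.sa.
Syllable 1 is /dag/ with coda /g/, so it is closed.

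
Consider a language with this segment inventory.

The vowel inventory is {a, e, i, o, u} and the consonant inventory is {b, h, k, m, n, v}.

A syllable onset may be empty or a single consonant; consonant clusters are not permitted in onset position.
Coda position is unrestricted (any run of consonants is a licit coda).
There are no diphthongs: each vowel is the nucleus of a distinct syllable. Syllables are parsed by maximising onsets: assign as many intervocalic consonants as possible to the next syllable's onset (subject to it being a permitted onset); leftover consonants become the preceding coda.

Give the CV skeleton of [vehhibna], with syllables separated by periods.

The vowels are e, i, a — 3 nuclei, so 3 syllables.
/e…i/ gap (V1→V2): cluster /hh/ — the longest permitted-onset suffix is /h/; onset = /h/, preceding coda = /h/.
/i…a/ gap (V2→V3): /bn/; trying suffixes from longest down, /n/ is the first permitted one, so coda /b/ | onset /n/.
Result: veh.hib.na.
Mapping each syllable to C/V: /veh/ → CVC, /hib/ → CVC, /na/ → CV.

CVC.CVC.CV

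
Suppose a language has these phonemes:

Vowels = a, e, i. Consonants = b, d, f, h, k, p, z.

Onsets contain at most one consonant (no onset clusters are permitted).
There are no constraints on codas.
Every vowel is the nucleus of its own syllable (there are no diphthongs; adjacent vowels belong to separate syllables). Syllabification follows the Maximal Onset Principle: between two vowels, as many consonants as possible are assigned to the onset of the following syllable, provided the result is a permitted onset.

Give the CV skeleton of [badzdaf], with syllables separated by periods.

CVCC.CVC

Nuclei (vowels): a, a → 2 syllables.
σ1/σ2 boundary: /dzd/ — longest licit onset from the right is /d/, leaving /dz/ as coda.
Result: badz.daf.
Mapping each syllable to C/V: /badz/ → CVCC, /daf/ → CVC.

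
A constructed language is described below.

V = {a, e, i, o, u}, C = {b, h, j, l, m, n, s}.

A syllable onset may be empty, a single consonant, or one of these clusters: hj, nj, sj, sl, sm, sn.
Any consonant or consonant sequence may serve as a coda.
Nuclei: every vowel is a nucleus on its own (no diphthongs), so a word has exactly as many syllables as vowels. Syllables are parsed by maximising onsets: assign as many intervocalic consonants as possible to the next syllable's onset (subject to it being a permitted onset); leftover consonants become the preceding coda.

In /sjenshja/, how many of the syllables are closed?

Vowels present: e, a; each is a nucleus, giving 2 syllables.
/e…a/ gap (V1→V2): /nshj/ splits as /ns/ + /hj/ (/hj/ is the longest suffix that is a licit onset).
Syllabification: sjens.hja.
Classifying each syllable: /sjens/ (closed), /hja/ (open).
Closed syllables: 1.

1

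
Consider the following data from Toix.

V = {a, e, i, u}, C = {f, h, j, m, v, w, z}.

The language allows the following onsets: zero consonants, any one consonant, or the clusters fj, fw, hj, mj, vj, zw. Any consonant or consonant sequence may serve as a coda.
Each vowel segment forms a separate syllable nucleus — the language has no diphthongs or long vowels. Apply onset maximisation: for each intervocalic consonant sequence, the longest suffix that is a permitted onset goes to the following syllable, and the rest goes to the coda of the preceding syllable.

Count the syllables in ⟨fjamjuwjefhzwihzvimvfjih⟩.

Nuclei (vowels): a, u, e, i, i, i → 6 syllables.

6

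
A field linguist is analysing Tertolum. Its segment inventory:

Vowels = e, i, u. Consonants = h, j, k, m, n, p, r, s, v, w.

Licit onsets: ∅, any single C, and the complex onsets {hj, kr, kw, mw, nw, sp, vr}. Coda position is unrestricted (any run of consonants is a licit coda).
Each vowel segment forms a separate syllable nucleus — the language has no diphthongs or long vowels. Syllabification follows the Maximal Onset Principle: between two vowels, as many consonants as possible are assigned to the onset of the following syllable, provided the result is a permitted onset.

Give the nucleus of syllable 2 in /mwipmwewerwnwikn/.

e

Vowels present: i, e, e, i; each is a nucleus, giving 4 syllables.
The second nucleus (vowel 2 from the left) is /e/.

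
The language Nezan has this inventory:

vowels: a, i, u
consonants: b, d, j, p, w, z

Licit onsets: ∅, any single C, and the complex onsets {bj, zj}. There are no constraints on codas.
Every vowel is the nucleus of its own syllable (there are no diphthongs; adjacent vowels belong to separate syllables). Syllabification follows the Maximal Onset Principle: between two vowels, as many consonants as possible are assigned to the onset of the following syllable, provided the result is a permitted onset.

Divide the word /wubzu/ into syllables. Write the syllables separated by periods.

Nuclei (vowels): u, u → 2 syllables.
/u…u/ gap (V1→V2): cluster /bz/ — the longest permitted-onset suffix is /z/; onset = /z/, preceding coda = /b/.

wub.zu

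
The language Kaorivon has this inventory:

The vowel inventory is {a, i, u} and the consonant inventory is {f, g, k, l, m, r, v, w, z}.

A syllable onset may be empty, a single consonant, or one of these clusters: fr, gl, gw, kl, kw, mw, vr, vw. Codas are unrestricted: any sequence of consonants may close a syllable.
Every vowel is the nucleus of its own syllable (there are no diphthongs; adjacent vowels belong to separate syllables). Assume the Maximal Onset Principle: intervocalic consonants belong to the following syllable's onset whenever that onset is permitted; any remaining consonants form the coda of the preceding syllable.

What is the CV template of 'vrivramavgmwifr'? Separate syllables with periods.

CCV.CCV.CVCC.CCVCC

The vowels are i, a, a, i — 4 nuclei, so 4 syllables.
V1 /i/ – V2 /a/: /vr/ is a licit onset in full, so it all attaches to the next syllable.
V2 /a/ – V3 /a/: /m/ is a single consonant, so it becomes the next onset.
V3 /a/ – V4 /i/: /vgmw/ splits as /vg/ + /mw/ (/mw/ is the longest suffix that is a licit onset).
So the parse is vri.vra.mavg.mwifr.
Mapping each syllable to C/V: /vri/ → CCV, /vra/ → CCV, /mavg/ → CVCC, /mwifr/ → CCVCC.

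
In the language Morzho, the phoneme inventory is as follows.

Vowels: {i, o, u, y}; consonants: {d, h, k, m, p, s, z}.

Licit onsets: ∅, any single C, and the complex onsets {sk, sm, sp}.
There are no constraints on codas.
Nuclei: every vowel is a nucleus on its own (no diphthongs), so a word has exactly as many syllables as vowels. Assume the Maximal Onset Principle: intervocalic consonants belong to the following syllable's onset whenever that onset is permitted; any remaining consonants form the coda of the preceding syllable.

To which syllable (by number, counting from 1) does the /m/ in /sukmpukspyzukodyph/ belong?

Nuclei (vowels): u, u, y, u, o, y → 6 syllables.
Between /u/ (V1) and /u/ (V2): /kmp/ splits as /km/ + /p/ (/p/ is the longest suffix that is a licit onset).
Between /u/ (V2) and /y/ (V3): /ksp/ splits as /k/ + /sp/ (/sp/ is the longest suffix that is a licit onset).
Between /y/ (V3) and /u/ (V4): just /z/ — single C goes to the following onset.
Between /u/ (V4) and /o/ (V5): /k/ is a single consonant, so it becomes the next onset.
Between /o/ (V5) and /y/ (V6): /d/ → onset of the next syllable (single consonants are always licit onsets).
Syllabification: sukm.puk.spy.zu.ko.dyph.
The /m/ is in the coda of syllable 1 (/sukm/).

1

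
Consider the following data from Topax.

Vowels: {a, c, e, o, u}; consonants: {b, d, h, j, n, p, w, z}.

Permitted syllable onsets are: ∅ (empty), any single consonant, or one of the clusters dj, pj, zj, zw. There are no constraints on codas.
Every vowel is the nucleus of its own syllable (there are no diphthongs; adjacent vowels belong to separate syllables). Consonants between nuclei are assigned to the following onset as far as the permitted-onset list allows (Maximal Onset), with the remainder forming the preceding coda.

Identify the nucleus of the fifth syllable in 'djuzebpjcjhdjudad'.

a

Vowels present: u, e, c, u, a; each is a nucleus, giving 5 syllables.
The fifth nucleus (vowel 5 from the left) is /a/.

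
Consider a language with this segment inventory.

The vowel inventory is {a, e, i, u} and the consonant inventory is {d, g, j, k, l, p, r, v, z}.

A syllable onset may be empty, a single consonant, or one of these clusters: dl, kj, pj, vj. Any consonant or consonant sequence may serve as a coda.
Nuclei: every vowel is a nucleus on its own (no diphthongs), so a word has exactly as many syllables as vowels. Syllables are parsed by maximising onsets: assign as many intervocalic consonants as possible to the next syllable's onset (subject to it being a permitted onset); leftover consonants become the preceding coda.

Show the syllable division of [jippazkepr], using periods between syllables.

jip.paz.kepr

Vowels present: i, a, e; each is a nucleus, giving 3 syllables.
σ1/σ2 boundary: /pp/; trying suffixes from longest down, /p/ is the first permitted one, so coda /p/ | onset /p/.
σ2/σ3 boundary: /zk/ splits as /z/ + /k/ (/k/ is the longest suffix that is a licit onset).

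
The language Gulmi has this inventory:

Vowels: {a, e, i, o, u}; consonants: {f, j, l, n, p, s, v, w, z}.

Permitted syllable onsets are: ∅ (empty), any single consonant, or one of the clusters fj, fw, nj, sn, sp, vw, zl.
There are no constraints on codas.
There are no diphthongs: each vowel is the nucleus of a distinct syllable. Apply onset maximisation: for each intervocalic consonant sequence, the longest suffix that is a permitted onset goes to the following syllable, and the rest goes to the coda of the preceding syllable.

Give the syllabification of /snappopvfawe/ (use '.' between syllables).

Nuclei (vowels): a, o, a, e → 4 syllables.
/a…o/ gap (V1→V2): /pp/ — longest licit onset from the right is /p/, leaving /p/ as coda.
/o…a/ gap (V2→V3): /pvf/ splits as /pv/ + /f/ (/f/ is the longest suffix that is a licit onset).
/a…e/ gap (V3→V4): just /w/ — single C goes to the following onset.

snap.popv.fa.we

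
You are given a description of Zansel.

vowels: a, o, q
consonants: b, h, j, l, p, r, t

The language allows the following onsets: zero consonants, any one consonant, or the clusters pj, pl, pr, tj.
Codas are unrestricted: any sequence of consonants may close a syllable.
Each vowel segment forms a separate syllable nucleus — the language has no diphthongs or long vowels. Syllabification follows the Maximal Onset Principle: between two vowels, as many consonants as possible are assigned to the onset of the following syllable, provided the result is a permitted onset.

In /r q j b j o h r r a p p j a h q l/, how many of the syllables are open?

Vowels present: q, o, a, a, q; each is a nucleus, giving 5 syllables.
σ1/σ2 boundary: cluster /jbj/ — the longest permitted-onset suffix is /j/; onset = /j/, preceding coda = /jb/.
σ2/σ3 boundary: /hrr/ — longest licit onset from the right is /r/, leaving /hr/ as coda.
σ3/σ4 boundary: /ppj/ — longest licit onset from the right is /pj/, leaving /p/ as coda.
σ4/σ5 boundary: /h/ → onset of the next syllable (single consonants are always licit onsets).
Result: rqjb.johr.rap.pja.hql.
Classifying each syllable: /rqjb/ (closed), /johr/ (closed), /rap/ (closed), /pja/ (open), /hql/ (closed).
Open syllables: 1.

1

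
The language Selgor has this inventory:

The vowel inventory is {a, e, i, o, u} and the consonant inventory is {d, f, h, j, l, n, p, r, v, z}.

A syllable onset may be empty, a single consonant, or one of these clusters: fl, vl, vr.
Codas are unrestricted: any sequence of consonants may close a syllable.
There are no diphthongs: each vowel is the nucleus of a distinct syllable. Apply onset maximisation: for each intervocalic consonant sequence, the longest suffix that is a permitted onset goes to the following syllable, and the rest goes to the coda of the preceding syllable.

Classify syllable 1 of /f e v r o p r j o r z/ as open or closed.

Vowels present: e, o, o; each is a nucleus, giving 3 syllables.
V1 /e/ – V2 /o/: /vr/ — entire cluster is a permitted onset → onset /vr/, coda ∅.
V2 /o/ – V3 /o/: /prj/ splits as /pr/ + /j/ (/j/ is the longest suffix that is a licit onset).
Result: fe.vropr.jorz.
Syllable 1 is /fe/; it ends in its nucleus with no coda, so it is open.

open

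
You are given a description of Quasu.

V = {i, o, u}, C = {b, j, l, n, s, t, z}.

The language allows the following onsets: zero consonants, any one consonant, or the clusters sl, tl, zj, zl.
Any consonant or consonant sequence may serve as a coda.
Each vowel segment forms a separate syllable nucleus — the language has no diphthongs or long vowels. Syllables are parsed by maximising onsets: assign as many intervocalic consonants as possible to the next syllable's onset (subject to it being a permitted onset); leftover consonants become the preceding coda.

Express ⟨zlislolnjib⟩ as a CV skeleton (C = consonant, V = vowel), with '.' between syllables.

Vowels present: i, o, i; each is a nucleus, giving 3 syllables.
/i…o/ gap (V1→V2): /sl/ — entire cluster is a permitted onset → onset /sl/, coda ∅.
/o…i/ gap (V2→V3): /lnj/ splits as /ln/ + /j/ (/j/ is the longest suffix that is a licit onset).
So the parse is zli.sloln.jib.
Mapping each syllable to C/V: /zli/ → CCV, /sloln/ → CCVCC, /jib/ → CVC.

CCV.CCVCC.CVC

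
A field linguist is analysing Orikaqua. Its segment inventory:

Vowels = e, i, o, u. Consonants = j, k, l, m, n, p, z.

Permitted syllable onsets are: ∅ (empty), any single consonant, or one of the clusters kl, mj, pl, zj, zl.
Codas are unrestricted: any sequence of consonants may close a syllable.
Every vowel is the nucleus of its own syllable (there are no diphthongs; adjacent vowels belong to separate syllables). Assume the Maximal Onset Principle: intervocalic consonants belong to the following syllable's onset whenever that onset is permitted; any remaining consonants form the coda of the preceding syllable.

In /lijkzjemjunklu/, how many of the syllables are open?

2

The vowels are i, e, u, u — 4 nuclei, so 4 syllables.
Between /i/ (V1) and /e/ (V2): /jkzj/ — longest licit onset from the right is /zj/, leaving /jk/ as coda.
Between /e/ (V2) and /u/ (V3): /mj/ is a licit onset in full, so it all attaches to the next syllable.
Between /u/ (V3) and /u/ (V4): /nkl/ — longest licit onset from the right is /kl/, leaving /n/ as coda.
Putting it together: lijk.zje.mjun.klu.
Classifying each syllable: /lijk/ (closed), /zje/ (open), /mjun/ (closed), /klu/ (open).
Open syllables: 2.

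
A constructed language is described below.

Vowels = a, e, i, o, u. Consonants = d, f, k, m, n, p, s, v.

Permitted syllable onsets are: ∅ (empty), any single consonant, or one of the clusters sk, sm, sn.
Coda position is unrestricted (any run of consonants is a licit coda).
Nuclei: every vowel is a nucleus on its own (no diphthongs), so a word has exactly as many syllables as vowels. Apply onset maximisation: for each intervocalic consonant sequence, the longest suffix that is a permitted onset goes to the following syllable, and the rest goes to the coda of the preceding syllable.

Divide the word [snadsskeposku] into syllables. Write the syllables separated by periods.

Nuclei (vowels): a, e, o, u → 4 syllables.
σ1/σ2 boundary: /dssk/; trying suffixes from longest down, /sk/ is the first permitted one, so coda /ds/ | onset /sk/.
σ2/σ3 boundary: /p/ → onset of the next syllable (single consonants are always licit onsets).
σ3/σ4 boundary: /sk/ is a licit onset in full, so it all attaches to the next syllable.

snads.ske.po.sku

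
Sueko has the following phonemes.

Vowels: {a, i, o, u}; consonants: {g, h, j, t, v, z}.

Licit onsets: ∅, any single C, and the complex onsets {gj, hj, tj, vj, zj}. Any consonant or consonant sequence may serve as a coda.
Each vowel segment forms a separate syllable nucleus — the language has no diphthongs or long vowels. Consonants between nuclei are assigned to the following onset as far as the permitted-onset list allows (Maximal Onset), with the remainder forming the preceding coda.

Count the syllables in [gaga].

2

Nuclei (vowels): a, a → 2 syllables.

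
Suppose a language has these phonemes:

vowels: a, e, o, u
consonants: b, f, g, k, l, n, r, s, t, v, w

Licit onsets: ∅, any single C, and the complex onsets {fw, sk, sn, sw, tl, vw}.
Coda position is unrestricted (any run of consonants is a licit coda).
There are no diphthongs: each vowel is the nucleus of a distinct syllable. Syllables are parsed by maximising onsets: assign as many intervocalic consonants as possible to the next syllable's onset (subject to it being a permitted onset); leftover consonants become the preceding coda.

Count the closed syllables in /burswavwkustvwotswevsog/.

6

Nuclei (vowels): u, a, u, o, e, o → 6 syllables.
Between /u/ (V1) and /a/ (V2): /rsw/ — longest licit onset from the right is /sw/, leaving /r/ as coda.
Between /a/ (V2) and /u/ (V3): cluster /vwk/ — the longest permitted-onset suffix is /k/; onset = /k/, preceding coda = /vw/.
Between /u/ (V3) and /o/ (V4): /stvw/ — longest licit onset from the right is /vw/, leaving /st/ as coda.
Between /o/ (V4) and /e/ (V5): cluster /tsw/ — the longest permitted-onset suffix is /sw/; onset = /sw/, preceding coda = /t/.
Between /e/ (V5) and /o/ (V6): cluster /vs/ — the longest permitted-onset suffix is /s/; onset = /s/, preceding coda = /v/.
Syllabification: bur.swavw.kust.vwot.swev.sog.
Classifying each syllable: /bur/ (closed), /swavw/ (closed), /kust/ (closed), /vwot/ (closed), /swev/ (closed), /sog/ (closed).
Closed syllables: 6.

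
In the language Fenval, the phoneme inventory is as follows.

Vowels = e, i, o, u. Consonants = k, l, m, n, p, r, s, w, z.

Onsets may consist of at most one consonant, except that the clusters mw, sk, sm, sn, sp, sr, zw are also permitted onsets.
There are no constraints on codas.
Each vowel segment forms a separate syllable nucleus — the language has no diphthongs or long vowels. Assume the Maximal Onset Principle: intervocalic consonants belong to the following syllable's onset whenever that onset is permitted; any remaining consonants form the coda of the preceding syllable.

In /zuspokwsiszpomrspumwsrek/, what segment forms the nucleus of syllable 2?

Vowels present: u, o, i, o, u, e; each is a nucleus, giving 6 syllables.
The second nucleus (vowel 2 from the left) is /o/.

o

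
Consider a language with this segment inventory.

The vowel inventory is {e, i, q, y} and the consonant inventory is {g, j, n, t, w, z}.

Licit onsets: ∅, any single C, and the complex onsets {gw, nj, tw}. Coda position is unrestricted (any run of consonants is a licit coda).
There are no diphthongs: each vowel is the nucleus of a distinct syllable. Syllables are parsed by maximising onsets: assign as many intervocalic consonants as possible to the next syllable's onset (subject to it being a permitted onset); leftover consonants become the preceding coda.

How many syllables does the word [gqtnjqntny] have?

The vowels are q, q, y — 3 nuclei, so 3 syllables.

3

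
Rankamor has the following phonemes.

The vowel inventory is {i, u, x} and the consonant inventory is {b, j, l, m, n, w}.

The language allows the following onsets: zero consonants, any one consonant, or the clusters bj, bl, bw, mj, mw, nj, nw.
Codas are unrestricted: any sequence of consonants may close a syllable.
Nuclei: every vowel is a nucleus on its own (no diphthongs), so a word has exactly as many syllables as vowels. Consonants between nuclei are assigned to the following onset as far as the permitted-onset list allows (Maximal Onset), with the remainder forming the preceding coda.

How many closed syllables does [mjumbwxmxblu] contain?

Nuclei (vowels): u, x, x, u → 4 syllables.
V1 /u/ – V2 /x/: /mbw/; trying suffixes from longest down, /bw/ is the first permitted one, so coda /m/ | onset /bw/.
V2 /x/ – V3 /x/: /m/ → onset of the next syllable (single consonants are always licit onsets).
V3 /x/ – V4 /u/: /bl/ — entire cluster is a permitted onset → onset /bl/, coda ∅.
Syllabification: mjum.bwx.mx.blu.
Classifying each syllable: /mjum/ (closed), /bwx/ (open), /mx/ (open), /blu/ (open).
Closed syllables: 1.

1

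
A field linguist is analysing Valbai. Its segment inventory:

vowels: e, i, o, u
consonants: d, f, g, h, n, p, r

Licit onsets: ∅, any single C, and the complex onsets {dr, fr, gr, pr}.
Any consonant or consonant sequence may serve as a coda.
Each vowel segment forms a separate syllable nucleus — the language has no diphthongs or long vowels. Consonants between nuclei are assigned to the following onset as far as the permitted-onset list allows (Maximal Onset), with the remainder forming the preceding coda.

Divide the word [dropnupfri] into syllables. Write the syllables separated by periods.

drop.nup.fri

Nuclei (vowels): o, u, i → 3 syllables.
V1 /o/ – V2 /u/: /pn/ splits as /p/ + /n/ (/n/ is the longest suffix that is a licit onset).
V2 /u/ – V3 /i/: /pfr/ — longest licit onset from the right is /fr/, leaving /p/ as coda.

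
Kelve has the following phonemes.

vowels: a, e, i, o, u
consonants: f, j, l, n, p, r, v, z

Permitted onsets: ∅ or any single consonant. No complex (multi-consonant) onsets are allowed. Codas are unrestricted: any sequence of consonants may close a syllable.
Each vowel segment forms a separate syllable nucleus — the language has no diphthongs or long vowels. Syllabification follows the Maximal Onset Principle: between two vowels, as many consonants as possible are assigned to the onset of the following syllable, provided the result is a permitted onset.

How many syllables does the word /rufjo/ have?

2

The vowels are u, o — 2 nuclei, so 2 syllables.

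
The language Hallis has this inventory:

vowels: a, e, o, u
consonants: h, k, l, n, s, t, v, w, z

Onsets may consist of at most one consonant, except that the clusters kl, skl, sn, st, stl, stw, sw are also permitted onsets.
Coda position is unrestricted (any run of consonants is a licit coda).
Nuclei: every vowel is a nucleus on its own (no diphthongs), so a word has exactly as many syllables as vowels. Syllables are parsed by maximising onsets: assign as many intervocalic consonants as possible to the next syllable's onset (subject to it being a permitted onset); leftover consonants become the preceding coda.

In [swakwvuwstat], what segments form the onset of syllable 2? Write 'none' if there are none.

v

Nuclei (vowels): a, u, a → 3 syllables.
V1 /a/ – V2 /u/: /kwv/; trying suffixes from longest down, /v/ is the first permitted one, so coda /kw/ | onset /v/.
V2 /u/ – V3 /a/: /wst/; trying suffixes from longest down, /st/ is the first permitted one, so coda /w/ | onset /st/.
So the parse is swakw.vuw.stat.
Syllable 2 is /vuw/: onset /v/, nucleus /u/, coda /w/.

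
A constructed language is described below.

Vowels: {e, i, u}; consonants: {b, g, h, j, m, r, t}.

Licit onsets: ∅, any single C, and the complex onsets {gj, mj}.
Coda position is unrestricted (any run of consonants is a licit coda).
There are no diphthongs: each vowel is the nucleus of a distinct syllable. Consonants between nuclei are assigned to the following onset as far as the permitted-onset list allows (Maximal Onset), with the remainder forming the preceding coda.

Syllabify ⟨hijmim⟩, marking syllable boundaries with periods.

hij.mim

The vowels are i, i — 2 nuclei, so 2 syllables.
σ1/σ2 boundary: /jm/ — longest licit onset from the right is /m/, leaving /j/ as coda.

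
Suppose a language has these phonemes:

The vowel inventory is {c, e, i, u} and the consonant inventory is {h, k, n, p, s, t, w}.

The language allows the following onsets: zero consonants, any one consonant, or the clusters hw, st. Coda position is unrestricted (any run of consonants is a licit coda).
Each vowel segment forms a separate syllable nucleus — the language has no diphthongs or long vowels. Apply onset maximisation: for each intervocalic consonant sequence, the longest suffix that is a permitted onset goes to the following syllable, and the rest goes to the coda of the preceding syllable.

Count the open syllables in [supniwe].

Nuclei (vowels): u, i, e → 3 syllables.
/u…i/ gap (V1→V2): /pn/ splits as /p/ + /n/ (/n/ is the longest suffix that is a licit onset).
/i…e/ gap (V2→V3): /w/ is a single consonant, so it becomes the next onset.
Putting it together: sup.ni.we.
Classifying each syllable: /sup/ (closed), /ni/ (open), /we/ (open).
Open syllables: 2.

2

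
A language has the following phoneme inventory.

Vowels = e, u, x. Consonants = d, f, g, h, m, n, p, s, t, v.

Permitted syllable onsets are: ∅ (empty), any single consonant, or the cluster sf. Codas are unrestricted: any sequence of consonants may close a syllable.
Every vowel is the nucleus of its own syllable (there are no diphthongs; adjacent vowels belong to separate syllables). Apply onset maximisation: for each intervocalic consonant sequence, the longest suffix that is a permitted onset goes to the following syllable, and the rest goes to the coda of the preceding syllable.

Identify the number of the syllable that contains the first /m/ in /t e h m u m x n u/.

2

Vowels present: e, u, x, u; each is a nucleus, giving 4 syllables.
/e…u/ gap (V1→V2): /hm/; trying suffixes from longest down, /m/ is the first permitted one, so coda /h/ | onset /m/.
/u…x/ gap (V2→V3): /m/ is a single consonant, so it becomes the next onset.
/x…u/ gap (V3→V4): /n/ is a single consonant, so it becomes the next onset.
Syllabification: teh.mu.mx.nu.
The first /m/ is in the onset of syllable 2 (/mu/).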